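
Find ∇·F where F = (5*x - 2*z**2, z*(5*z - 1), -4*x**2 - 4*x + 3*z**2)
6*z + 5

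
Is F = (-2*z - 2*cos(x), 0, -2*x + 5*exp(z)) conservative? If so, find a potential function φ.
Yes, F is conservative. φ = -2*x*z + 5*exp(z) - 2*sin(x)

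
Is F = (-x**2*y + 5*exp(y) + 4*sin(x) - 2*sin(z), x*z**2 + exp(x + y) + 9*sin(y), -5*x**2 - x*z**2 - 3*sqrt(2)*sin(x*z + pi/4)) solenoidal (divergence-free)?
No, ∇·F = -2*x*y - 2*x*z - 3*sqrt(2)*x*cos(x*z + pi/4) + exp(x + y) + 4*cos(x) + 9*cos(y)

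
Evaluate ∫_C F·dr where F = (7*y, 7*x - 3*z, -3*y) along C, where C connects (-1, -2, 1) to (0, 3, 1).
-29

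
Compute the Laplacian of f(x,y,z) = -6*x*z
0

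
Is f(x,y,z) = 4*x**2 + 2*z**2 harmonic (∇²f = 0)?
No, ∇²f = 12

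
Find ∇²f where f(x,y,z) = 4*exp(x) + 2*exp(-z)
4*exp(x) + 2*exp(-z)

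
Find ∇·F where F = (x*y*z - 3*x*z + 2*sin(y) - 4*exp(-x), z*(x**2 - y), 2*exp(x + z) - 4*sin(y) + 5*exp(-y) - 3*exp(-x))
y*z - 4*z + 2*exp(x + z) + 4*exp(-x)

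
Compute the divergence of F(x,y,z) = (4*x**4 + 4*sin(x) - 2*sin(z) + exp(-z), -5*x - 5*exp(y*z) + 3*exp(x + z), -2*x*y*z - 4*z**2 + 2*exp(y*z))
16*x**3 - 2*x*y + 2*y*exp(y*z) - 5*z*exp(y*z) - 8*z + 4*cos(x)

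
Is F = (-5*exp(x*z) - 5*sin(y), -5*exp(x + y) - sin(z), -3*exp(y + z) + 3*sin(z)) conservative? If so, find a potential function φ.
No, ∇×F = (-3*exp(y + z) + cos(z), -5*x*exp(x*z), -5*exp(x + y) + 5*cos(y)) ≠ 0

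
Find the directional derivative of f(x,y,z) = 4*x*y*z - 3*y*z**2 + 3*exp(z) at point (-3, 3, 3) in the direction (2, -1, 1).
sqrt(6)*(15 + exp(3))/2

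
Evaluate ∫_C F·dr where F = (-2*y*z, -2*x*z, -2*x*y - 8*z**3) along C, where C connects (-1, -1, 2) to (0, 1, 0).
36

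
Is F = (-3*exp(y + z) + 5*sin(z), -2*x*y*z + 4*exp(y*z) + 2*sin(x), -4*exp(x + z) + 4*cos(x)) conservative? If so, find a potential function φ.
No, ∇×F = (2*y*(x - 2*exp(y*z)), 4*exp(x + z) - 3*exp(y + z) + 4*sin(x) + 5*cos(z), -2*y*z + 3*exp(y + z) + 2*cos(x)) ≠ 0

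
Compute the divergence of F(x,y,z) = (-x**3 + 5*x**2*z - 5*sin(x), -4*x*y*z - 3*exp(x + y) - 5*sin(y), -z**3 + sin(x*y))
-3*x**2 + 6*x*z - 3*z**2 - 3*exp(x + y) - 5*cos(x) - 5*cos(y)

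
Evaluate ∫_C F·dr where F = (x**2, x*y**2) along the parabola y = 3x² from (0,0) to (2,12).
20792/21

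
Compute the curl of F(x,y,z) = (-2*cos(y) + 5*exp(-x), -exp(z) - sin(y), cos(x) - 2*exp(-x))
(exp(z), sin(x) - 2*exp(-x), -2*sin(y))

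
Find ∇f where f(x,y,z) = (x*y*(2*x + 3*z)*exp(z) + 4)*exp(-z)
(y*(4*x + 3*z), x*(2*x + 3*z), 3*x*y - 4*exp(-z))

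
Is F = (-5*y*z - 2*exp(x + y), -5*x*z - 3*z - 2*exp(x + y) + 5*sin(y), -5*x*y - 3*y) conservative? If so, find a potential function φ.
Yes, F is conservative. φ = -5*x*y*z - 3*y*z - 2*exp(x + y) - 5*cos(y)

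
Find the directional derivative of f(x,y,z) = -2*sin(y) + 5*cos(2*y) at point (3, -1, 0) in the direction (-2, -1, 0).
2*sqrt(5)*(-5*sin(2) + cos(1))/5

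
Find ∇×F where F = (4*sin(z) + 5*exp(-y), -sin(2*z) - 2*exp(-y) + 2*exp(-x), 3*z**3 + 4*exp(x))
(2*cos(2*z), -4*exp(x) + 4*cos(z), 5*exp(-y) - 2*exp(-x))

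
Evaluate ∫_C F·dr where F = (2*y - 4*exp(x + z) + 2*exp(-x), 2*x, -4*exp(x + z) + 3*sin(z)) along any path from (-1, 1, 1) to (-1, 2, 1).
-2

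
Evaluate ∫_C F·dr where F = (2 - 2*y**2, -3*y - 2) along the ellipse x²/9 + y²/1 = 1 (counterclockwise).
0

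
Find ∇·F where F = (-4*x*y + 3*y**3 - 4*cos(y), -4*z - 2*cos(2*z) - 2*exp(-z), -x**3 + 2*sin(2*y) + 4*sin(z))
-4*y + 4*cos(z)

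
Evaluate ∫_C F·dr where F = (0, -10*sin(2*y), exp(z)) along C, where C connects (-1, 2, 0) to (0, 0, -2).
exp(-2) - 5*cos(4) + 4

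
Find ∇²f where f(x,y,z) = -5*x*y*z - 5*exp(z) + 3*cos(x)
-5*exp(z) - 3*cos(x)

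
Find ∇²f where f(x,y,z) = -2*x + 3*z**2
6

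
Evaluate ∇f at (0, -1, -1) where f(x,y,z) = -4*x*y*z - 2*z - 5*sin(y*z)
(-4, 5*cos(1), -2 + 5*cos(1))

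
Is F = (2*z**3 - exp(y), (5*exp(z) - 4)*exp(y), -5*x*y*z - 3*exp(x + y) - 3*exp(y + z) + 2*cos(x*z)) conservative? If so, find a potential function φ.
No, ∇×F = (-5*x*z - 3*exp(x + y) - 8*exp(y + z), 5*y*z + 6*z**2 + 2*z*sin(x*z) + 3*exp(x + y), exp(y)) ≠ 0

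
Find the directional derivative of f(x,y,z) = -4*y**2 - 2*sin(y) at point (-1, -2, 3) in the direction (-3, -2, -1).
2*sqrt(14)*(-8 + cos(2))/7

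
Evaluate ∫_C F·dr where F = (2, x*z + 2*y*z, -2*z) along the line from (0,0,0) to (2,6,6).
136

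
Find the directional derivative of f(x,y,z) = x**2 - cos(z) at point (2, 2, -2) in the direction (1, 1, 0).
2*sqrt(2)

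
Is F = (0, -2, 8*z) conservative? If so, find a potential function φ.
Yes, F is conservative. φ = -2*y + 4*z**2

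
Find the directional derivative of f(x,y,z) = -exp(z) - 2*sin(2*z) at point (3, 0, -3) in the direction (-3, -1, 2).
-sqrt(14)*(1 + 4*exp(3)*cos(6))*exp(-3)/7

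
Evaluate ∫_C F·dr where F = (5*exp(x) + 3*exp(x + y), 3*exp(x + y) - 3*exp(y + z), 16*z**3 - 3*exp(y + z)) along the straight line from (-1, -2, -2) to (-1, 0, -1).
-60 - 3*exp(-3) + 3*exp(-4)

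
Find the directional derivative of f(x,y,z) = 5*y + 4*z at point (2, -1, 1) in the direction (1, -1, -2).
-13*sqrt(6)/6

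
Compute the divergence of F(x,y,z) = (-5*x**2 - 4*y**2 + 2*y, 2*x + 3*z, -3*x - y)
-10*x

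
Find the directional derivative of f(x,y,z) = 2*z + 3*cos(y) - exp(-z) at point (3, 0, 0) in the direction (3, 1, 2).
3*sqrt(14)/7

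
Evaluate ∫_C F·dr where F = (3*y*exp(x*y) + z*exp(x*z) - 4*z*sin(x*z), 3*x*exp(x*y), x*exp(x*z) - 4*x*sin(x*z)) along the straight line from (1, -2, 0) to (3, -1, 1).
-5 + 4*cos(3) - 3*exp(-2) + 3*exp(-3) + exp(3)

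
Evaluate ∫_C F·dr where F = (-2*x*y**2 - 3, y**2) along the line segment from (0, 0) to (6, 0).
-18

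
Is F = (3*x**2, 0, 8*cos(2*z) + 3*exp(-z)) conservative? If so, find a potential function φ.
Yes, F is conservative. φ = x**3 + 4*sin(2*z) - 3*exp(-z)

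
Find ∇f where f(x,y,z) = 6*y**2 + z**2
(0, 12*y, 2*z)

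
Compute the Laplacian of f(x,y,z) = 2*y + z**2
2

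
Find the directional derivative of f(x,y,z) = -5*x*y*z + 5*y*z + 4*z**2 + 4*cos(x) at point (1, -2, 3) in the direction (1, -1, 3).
2*sqrt(11)*(51 - 2*sin(1))/11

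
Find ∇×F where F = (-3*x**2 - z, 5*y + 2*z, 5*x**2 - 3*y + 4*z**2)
(-5, -10*x - 1, 0)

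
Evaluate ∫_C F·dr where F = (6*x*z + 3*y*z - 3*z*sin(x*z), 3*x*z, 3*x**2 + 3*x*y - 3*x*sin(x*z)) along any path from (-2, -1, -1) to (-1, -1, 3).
3*cos(3) - 3*cos(2) + 36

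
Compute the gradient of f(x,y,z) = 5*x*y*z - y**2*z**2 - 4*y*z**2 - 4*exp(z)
(5*y*z, z*(5*x - 2*y*z - 4*z), 5*x*y - 2*y**2*z - 8*y*z - 4*exp(z))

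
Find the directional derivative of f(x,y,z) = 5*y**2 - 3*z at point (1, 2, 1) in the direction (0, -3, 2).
-66*sqrt(13)/13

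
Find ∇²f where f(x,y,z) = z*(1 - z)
-2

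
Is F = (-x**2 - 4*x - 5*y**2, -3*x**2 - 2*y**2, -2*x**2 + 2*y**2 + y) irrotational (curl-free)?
No, ∇×F = (4*y + 1, 4*x, -6*x + 10*y)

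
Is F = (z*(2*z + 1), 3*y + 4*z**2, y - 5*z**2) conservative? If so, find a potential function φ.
No, ∇×F = (1 - 8*z, 4*z + 1, 0) ≠ 0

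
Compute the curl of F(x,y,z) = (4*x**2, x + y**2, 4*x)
(0, -4, 1)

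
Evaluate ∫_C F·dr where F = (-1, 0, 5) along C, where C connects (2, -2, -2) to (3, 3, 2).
19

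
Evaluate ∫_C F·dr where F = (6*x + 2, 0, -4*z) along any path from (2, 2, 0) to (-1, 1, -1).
-17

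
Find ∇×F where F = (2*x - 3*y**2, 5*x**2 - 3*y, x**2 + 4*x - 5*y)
(-5, -2*x - 4, 10*x + 6*y)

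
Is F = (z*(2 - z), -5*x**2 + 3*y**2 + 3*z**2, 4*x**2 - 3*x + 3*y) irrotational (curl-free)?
No, ∇×F = (3 - 6*z, -8*x - 2*z + 5, -10*x)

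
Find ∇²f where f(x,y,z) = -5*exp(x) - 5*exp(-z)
-5*exp(x) - 5*exp(-z)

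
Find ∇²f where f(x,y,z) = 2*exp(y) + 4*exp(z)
2*exp(y) + 4*exp(z)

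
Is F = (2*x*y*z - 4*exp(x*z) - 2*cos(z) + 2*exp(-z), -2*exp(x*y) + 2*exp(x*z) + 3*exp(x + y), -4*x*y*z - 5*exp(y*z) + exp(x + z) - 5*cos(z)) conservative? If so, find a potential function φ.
No, ∇×F = (-4*x*z - 2*x*exp(x*z) - 5*z*exp(y*z), 2*x*y - 4*x*exp(x*z) + 4*y*z - exp(x + z) + 2*sin(z) - 2*exp(-z), -2*x*z - 2*y*exp(x*y) + 2*z*exp(x*z) + 3*exp(x + y)) ≠ 0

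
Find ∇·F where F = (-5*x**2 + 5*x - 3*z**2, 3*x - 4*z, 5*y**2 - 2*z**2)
-10*x - 4*z + 5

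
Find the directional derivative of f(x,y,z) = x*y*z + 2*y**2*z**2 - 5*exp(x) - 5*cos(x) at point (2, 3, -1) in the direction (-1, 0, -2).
sqrt(5)*(-sin(2) + exp(2) + 63/5)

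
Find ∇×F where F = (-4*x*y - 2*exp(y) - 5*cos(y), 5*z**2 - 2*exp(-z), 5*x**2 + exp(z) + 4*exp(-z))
(-10*z - 2*exp(-z), -10*x, 4*x + 2*exp(y) - 5*sin(y))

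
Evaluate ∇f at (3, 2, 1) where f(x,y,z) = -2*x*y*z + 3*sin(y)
(-4, -6 + 3*cos(2), -12)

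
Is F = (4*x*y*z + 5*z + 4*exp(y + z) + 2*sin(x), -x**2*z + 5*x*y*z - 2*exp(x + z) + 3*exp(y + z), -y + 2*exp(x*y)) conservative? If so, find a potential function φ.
No, ∇×F = (x**2 - 5*x*y + 2*x*exp(x*y) + 2*exp(x + z) - 3*exp(y + z) - 1, 4*x*y - 2*y*exp(x*y) + 4*exp(y + z) + 5, -6*x*z + 5*y*z - 2*exp(x + z) - 4*exp(y + z)) ≠ 0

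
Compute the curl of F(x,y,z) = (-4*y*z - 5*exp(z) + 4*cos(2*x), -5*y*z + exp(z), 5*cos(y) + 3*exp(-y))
(5*y - exp(z) - 5*sin(y) - 3*exp(-y), -4*y - 5*exp(z), 4*z)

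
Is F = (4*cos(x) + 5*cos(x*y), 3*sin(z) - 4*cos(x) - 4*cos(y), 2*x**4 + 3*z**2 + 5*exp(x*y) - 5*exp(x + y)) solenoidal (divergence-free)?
No, ∇·F = -5*y*sin(x*y) + 6*z - 4*sin(x) + 4*sin(y)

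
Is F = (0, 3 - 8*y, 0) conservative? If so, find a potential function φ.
Yes, F is conservative. φ = y*(3 - 4*y)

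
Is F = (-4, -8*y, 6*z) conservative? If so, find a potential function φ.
Yes, F is conservative. φ = -4*x - 4*y**2 + 3*z**2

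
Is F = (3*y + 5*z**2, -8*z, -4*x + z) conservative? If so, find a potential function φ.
No, ∇×F = (8, 10*z + 4, -3) ≠ 0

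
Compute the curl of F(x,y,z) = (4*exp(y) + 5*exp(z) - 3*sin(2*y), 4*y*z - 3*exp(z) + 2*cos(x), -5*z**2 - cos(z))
(-4*y + 3*exp(z), 5*exp(z), -4*exp(y) - 2*sin(x) + 6*cos(2*y))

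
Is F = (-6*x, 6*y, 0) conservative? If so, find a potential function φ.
Yes, F is conservative. φ = -3*x**2 + 3*y**2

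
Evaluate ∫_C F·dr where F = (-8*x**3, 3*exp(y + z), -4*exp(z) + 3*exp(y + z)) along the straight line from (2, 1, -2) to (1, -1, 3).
-4*exp(3) - 3*exp(-1) + 4*exp(-2) + 3*exp(2) + 30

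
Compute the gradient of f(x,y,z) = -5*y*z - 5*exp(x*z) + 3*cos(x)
(-5*z*exp(x*z) - 3*sin(x), -5*z, -5*x*exp(x*z) - 5*y)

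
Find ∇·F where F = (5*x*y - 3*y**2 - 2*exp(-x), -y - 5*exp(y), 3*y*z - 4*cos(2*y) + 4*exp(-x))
8*y - 5*exp(y) - 1 + 2*exp(-x)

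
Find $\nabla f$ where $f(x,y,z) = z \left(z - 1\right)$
(0, 0, 2*z - 1)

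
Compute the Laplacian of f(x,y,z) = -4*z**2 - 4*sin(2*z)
16*sin(2*z) - 8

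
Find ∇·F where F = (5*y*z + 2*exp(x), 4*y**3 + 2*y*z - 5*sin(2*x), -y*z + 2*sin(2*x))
12*y**2 - y + 2*z + 2*exp(x)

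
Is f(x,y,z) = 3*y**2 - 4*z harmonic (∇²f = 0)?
No, ∇²f = 6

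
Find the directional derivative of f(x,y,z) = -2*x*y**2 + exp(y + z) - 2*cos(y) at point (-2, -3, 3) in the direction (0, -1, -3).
sqrt(10)*(sin(3) + 10)/5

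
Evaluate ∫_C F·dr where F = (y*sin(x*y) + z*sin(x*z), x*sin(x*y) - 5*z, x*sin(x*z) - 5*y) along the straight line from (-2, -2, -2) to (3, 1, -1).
2*cos(4) - 2*cos(3) + 25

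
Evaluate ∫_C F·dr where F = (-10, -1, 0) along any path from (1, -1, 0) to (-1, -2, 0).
21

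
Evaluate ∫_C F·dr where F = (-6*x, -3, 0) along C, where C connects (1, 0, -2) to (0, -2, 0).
9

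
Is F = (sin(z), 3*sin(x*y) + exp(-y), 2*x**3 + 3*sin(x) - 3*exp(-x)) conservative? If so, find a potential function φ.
No, ∇×F = (0, -6*x**2 - 3*cos(x) + cos(z) - 3*exp(-x), 3*y*cos(x*y)) ≠ 0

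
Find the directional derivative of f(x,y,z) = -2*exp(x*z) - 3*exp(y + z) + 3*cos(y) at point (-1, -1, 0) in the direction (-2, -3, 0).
9*sqrt(13)*(-E*sin(1) + 1)*exp(-1)/13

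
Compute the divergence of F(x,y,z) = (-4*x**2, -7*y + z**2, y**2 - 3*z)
-8*x - 10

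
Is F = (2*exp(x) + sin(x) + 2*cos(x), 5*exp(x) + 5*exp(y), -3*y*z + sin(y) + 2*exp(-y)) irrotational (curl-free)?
No, ∇×F = (-3*z + cos(y) - 2*exp(-y), 0, 5*exp(x))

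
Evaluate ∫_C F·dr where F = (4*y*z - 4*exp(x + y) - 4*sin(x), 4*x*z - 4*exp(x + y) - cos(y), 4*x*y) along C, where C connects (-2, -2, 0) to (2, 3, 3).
-4*exp(5) - sin(2) - sin(3) + 4*exp(-4) + 72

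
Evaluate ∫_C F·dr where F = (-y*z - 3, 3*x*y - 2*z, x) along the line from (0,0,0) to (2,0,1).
-5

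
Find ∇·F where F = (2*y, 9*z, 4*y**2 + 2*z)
2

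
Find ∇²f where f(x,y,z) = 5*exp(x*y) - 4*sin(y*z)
5*x**2*exp(x*y) + 5*y**2*exp(x*y) + 4*y**2*sin(y*z) + 4*z**2*sin(y*z)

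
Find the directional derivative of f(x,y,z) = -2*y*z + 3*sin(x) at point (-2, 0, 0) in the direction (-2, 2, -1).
-2*cos(2)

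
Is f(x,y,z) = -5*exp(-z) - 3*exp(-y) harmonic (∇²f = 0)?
No, ∇²f = -5*exp(-z) - 3*exp(-y)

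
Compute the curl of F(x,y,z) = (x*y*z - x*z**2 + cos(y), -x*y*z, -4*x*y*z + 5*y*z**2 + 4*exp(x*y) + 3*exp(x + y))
(x*y - 4*x*z + 4*x*exp(x*y) + 5*z**2 + 3*exp(x + y), x*y - 2*x*z + 4*y*z - 4*y*exp(x*y) - 3*exp(x + y), -x*z - y*z + sin(y))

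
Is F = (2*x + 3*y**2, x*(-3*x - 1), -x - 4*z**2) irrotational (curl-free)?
No, ∇×F = (0, 1, -6*x - 6*y - 1)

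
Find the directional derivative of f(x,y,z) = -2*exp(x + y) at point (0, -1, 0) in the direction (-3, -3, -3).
4*sqrt(3)*exp(-1)/3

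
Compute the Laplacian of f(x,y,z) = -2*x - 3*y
0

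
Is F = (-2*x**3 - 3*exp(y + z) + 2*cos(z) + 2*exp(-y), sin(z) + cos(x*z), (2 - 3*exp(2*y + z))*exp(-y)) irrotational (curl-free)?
No, ∇×F = (x*sin(x*z) - 3*exp(y + z) - cos(z) - 2*exp(-y), -3*exp(y + z) - 2*sin(z), -z*sin(x*z) + 3*exp(y + z) + 2*exp(-y))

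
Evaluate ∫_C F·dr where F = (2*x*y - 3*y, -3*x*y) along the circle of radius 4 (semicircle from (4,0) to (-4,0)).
-128 + 24*pi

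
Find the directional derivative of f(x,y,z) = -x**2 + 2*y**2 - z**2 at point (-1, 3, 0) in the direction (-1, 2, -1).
11*sqrt(6)/3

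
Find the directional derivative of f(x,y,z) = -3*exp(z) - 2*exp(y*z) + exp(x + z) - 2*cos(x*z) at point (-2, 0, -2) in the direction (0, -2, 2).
sqrt(2)*(-4*exp(4) - 3*exp(2) + 1 - 4*exp(4)*sin(4))*exp(-4)/2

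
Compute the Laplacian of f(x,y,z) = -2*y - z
0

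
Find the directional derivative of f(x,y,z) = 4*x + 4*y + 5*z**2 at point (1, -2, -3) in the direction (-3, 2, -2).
56*sqrt(17)/17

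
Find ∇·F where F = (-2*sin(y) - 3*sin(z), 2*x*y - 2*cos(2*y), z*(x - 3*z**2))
3*x - 9*z**2 + 4*sin(2*y)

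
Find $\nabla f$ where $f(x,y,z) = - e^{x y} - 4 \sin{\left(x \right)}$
(-y*exp(x*y) - 4*cos(x), -x*exp(x*y), 0)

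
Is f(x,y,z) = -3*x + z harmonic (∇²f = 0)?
Yes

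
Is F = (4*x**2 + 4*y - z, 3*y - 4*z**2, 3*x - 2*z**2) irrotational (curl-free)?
No, ∇×F = (8*z, -4, -4)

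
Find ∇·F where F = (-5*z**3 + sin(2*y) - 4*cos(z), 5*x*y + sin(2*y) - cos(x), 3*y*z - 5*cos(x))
5*x + 3*y + 2*cos(2*y)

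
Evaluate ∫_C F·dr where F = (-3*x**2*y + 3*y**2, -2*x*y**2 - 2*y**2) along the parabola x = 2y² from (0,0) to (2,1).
-559/105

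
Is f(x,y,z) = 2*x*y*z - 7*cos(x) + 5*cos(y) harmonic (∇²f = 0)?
No, ∇²f = 7*cos(x) - 5*cos(y)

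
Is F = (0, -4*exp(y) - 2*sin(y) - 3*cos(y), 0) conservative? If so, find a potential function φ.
Yes, F is conservative. φ = -4*exp(y) - 3*sin(y) + 2*cos(y)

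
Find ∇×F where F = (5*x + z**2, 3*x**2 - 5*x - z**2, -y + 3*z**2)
(2*z - 1, 2*z, 6*x - 5)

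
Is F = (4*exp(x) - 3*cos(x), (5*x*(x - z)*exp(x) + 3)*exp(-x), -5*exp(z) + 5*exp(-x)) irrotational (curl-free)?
No, ∇×F = (5*x, 5*exp(-x), 10*x - 5*z - 3*exp(-x))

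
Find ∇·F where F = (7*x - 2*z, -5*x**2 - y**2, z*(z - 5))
-2*y + 2*z + 2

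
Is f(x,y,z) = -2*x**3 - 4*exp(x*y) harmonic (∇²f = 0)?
No, ∇²f = -4*x**2*exp(x*y) - 12*x - 4*y**2*exp(x*y)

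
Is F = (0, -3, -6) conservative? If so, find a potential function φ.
Yes, F is conservative. φ = -3*y - 6*z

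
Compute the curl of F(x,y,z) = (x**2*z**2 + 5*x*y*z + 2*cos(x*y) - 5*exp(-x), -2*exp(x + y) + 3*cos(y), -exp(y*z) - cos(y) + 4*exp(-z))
(-z*exp(y*z) + sin(y), x*(2*x*z + 5*y), -5*x*z + 2*x*sin(x*y) - 2*exp(x + y))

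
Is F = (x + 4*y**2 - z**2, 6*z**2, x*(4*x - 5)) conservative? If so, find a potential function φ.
No, ∇×F = (-12*z, -8*x - 2*z + 5, -8*y) ≠ 0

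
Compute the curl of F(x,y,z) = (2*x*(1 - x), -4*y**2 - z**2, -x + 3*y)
(2*z + 3, 1, 0)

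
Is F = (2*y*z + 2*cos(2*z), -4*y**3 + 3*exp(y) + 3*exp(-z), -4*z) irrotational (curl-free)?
No, ∇×F = (3*exp(-z), 2*y - 4*sin(2*z), -2*z)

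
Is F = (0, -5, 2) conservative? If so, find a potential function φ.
Yes, F is conservative. φ = -5*y + 2*z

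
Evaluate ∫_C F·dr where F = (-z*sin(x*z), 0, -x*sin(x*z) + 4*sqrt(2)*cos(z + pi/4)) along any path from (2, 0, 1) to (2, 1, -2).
-4*sqrt(2)*sin(pi/4 + 1) - 4*sin(2) + 3*cos(2) + cos(4)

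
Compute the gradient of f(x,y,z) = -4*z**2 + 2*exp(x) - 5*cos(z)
(2*exp(x), 0, -8*z + 5*sin(z))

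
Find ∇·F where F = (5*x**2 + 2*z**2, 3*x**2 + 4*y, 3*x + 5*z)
10*x + 9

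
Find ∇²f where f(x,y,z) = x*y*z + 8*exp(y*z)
8*(y**2 + z**2)*exp(y*z)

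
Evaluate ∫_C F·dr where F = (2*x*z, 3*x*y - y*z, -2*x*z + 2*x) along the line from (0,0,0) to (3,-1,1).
29/3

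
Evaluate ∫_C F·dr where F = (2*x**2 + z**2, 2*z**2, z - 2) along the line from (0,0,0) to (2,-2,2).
2/3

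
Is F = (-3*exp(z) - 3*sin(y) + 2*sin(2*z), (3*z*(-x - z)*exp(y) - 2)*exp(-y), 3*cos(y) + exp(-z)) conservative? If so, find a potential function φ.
No, ∇×F = (3*x + 6*z - 3*sin(y), -3*exp(z) + 4*cos(2*z), -3*z + 3*cos(y)) ≠ 0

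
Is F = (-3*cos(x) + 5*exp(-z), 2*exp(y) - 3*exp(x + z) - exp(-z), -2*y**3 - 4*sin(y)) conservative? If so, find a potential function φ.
No, ∇×F = (-6*y**2 + 3*exp(x + z) - 4*cos(y) - exp(-z), -5*exp(-z), -3*exp(x + z)) ≠ 0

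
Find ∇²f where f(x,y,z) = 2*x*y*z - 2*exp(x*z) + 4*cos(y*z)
-2*x**2*exp(x*z) - 4*y**2*cos(y*z) - 2*z**2*exp(x*z) - 4*z**2*cos(y*z)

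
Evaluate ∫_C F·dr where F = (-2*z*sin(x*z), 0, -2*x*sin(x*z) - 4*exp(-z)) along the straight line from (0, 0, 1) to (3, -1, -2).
-2 - 4*exp(-1) + 2*cos(6) + 4*exp(2)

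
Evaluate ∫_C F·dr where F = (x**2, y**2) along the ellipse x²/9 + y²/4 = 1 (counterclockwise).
0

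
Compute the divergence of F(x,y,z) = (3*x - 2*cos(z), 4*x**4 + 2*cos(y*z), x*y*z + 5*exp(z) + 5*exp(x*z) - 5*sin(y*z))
x*y + 5*x*exp(x*z) - 5*y*cos(y*z) - 2*z*sin(y*z) + 5*exp(z) + 3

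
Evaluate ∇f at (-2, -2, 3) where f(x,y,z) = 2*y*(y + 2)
(0, -4, 0)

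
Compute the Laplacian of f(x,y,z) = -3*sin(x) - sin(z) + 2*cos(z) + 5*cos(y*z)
-5*y**2*cos(y*z) - 5*z**2*cos(y*z) + 3*sin(x) + sin(z) - 2*cos(z)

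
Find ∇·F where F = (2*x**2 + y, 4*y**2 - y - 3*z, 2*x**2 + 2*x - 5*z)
4*x + 8*y - 6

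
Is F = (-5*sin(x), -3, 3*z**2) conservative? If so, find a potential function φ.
Yes, F is conservative. φ = -3*y + z**3 + 5*cos(x)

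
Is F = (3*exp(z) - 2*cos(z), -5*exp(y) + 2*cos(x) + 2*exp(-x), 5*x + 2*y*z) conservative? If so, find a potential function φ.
No, ∇×F = (2*z, 3*exp(z) + 2*sin(z) - 5, -2*sin(x) - 2*exp(-x)) ≠ 0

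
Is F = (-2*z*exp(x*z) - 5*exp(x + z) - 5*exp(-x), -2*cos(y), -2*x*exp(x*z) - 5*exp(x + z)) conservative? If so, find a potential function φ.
Yes, F is conservative. φ = -2*exp(x*z) - 5*exp(x + z) - 2*sin(y) + 5*exp(-x)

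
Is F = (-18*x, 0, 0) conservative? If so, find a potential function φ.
Yes, F is conservative. φ = -9*x**2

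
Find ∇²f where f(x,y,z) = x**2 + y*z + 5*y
2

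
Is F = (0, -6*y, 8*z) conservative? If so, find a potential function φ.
Yes, F is conservative. φ = -3*y**2 + 4*z**2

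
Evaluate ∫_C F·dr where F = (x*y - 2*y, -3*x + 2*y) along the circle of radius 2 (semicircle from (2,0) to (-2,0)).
-2*pi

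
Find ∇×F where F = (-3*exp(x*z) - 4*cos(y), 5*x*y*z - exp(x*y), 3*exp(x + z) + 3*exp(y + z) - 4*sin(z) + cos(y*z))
(-5*x*y - z*sin(y*z) + 3*exp(y + z), -3*x*exp(x*z) - 3*exp(x + z), 5*y*z - y*exp(x*y) - 4*sin(y))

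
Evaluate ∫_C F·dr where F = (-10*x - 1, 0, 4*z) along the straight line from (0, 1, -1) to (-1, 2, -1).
-4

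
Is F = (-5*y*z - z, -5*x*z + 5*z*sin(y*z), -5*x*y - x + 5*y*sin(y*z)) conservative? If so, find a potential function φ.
Yes, F is conservative. φ = -5*x*y*z - x*z - 5*cos(y*z)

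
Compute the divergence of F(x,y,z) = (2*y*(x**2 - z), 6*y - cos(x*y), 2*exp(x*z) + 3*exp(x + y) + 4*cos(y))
4*x*y + 2*x*exp(x*z) + x*sin(x*y) + 6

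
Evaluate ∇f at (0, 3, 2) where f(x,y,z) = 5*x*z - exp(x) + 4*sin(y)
(9, 4*cos(3), 0)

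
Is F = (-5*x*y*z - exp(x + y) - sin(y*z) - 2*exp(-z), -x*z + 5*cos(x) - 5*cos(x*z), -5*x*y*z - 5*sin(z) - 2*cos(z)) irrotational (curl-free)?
No, ∇×F = (x*(-5*z - 5*sin(x*z) + 1), (y*(-5*x + 5*z - cos(y*z))*exp(z) + 2)*exp(-z), 5*x*z + 5*z*sin(x*z) + z*cos(y*z) - z + exp(x + y) - 5*sin(x))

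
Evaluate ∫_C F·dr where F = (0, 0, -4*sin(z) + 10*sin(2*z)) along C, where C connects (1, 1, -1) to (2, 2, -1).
0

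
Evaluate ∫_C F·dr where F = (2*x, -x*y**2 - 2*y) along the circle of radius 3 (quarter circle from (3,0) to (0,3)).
-18 - 81*pi/16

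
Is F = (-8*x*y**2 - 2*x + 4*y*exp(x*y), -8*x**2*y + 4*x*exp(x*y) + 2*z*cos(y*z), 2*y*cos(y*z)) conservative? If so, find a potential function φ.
Yes, F is conservative. φ = -4*x**2*y**2 - x**2 + 4*exp(x*y) + 2*sin(y*z)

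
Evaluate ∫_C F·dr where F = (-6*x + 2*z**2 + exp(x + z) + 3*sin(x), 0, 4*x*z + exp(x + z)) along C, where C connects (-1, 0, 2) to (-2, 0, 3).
-37 - 3*cos(2) + 3*cos(1)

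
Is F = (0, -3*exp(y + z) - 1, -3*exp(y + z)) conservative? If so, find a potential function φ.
Yes, F is conservative. φ = -y - 3*exp(y + z)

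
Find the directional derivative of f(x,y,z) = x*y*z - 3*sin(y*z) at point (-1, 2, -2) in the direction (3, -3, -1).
-4*sqrt(19)*(3*cos(4) + 4)/19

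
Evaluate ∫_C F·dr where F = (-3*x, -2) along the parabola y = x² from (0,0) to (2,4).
-14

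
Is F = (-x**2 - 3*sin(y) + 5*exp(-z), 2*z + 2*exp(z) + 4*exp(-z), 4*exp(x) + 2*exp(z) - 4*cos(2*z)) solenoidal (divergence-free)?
No, ∇·F = -2*x + 2*exp(z) + 8*sin(2*z)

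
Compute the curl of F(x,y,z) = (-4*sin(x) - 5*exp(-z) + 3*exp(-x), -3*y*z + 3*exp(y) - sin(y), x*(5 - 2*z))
(3*y, 2*z - 5 + 5*exp(-z), 0)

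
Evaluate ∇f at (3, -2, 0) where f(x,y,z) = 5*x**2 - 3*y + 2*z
(30, -3, 2)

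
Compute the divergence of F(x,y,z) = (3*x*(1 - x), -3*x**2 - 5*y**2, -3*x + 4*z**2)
-6*x - 10*y + 8*z + 3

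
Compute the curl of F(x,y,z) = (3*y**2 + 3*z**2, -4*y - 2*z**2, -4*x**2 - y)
(4*z - 1, 8*x + 6*z, -6*y)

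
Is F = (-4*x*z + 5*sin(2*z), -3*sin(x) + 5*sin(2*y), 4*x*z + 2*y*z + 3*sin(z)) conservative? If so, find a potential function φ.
No, ∇×F = (2*z, -4*x - 4*z + 10*cos(2*z), -3*cos(x)) ≠ 0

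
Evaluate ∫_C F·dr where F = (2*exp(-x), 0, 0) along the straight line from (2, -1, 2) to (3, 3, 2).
-(2 - 2*E)*exp(-3)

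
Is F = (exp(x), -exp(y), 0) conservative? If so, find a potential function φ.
Yes, F is conservative. φ = exp(x) - exp(y)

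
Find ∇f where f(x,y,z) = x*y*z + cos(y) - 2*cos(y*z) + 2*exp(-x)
(y*z - 2*exp(-x), x*z + 2*z*sin(y*z) - sin(y), y*(x + 2*sin(y*z)))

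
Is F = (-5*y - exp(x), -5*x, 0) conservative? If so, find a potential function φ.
Yes, F is conservative. φ = -5*x*y - exp(x)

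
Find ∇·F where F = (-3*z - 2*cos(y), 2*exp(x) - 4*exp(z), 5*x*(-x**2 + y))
0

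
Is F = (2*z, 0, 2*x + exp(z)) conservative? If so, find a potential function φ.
Yes, F is conservative. φ = 2*x*z + exp(z)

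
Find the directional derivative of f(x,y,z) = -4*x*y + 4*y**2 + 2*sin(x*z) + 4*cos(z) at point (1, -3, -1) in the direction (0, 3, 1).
sqrt(10)*(-42 + cos(1) + 2*sin(1))/5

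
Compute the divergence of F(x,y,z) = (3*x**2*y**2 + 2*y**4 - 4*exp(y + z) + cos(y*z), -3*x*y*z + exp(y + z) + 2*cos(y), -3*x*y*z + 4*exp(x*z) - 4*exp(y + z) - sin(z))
6*x*y**2 - 3*x*y - 3*x*z + 4*x*exp(x*z) - 3*exp(y + z) - 2*sin(y) - cos(z)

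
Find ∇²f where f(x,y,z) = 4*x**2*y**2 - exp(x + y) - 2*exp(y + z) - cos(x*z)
x**2*cos(x*z) + 8*x**2 + 8*y**2 + z**2*cos(x*z) - 2*exp(x + y) - 4*exp(y + z)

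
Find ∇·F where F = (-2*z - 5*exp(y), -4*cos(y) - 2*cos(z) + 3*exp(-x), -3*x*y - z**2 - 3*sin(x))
-2*z + 4*sin(y)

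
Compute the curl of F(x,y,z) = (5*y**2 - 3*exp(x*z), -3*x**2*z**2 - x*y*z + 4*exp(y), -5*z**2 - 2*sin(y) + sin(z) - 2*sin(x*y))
(6*x**2*z + x*y - 2*x*cos(x*y) - 2*cos(y), -3*x*exp(x*z) + 2*y*cos(x*y), -6*x*z**2 - y*z - 10*y)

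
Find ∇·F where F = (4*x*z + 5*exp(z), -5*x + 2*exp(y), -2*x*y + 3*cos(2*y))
4*z + 2*exp(y)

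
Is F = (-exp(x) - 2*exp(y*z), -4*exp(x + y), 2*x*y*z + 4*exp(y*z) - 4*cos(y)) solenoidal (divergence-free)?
No, ∇·F = 2*x*y + 4*y*exp(y*z) - exp(x) - 4*exp(x + y)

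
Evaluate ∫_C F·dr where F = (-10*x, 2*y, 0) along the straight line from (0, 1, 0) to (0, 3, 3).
8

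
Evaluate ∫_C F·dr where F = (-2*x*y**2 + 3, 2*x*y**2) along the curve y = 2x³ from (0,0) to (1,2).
34/5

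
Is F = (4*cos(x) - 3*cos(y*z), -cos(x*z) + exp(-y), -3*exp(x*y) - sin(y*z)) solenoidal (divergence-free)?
No, ∇·F = -y*cos(y*z) - 4*sin(x) - exp(-y)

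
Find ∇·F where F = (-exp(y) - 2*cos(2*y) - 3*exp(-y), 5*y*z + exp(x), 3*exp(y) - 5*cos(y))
5*z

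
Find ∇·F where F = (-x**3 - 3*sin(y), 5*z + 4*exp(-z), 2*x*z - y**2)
x*(2 - 3*x)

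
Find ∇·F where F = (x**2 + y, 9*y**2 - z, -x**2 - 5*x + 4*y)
2*x + 18*y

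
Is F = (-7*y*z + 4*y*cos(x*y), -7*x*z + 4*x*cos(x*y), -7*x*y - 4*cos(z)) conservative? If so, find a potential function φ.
Yes, F is conservative. φ = -7*x*y*z - 4*sin(z) + 4*sin(x*y)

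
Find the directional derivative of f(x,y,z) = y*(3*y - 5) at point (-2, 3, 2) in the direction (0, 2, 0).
13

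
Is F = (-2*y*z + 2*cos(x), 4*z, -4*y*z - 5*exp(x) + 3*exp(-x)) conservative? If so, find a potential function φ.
No, ∇×F = (-4*z - 4, -2*y + 5*exp(x) + 3*exp(-x), 2*z) ≠ 0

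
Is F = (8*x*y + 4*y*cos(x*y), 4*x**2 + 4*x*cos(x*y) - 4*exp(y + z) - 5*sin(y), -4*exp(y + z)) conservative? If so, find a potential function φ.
Yes, F is conservative. φ = 4*x**2*y - 4*exp(y + z) + 4*sin(x*y) + 5*cos(y)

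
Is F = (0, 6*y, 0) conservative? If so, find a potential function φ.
Yes, F is conservative. φ = 3*y**2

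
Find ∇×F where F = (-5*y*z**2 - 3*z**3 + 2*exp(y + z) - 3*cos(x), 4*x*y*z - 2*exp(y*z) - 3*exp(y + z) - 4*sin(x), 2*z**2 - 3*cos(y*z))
(-4*x*y + 2*y*exp(y*z) + 3*z*sin(y*z) + 3*exp(y + z), -10*y*z - 9*z**2 + 2*exp(y + z), 4*y*z + 5*z**2 - 2*exp(y + z) - 4*cos(x))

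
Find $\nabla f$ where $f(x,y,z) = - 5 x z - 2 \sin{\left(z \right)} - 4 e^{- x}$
(-5*z + 4*exp(-x), 0, -5*x - 2*cos(z))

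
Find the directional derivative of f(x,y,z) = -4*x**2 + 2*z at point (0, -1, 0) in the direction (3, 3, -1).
-2*sqrt(19)/19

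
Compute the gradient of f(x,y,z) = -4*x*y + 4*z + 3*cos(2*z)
(-4*y, -4*x, 4 - 6*sin(2*z))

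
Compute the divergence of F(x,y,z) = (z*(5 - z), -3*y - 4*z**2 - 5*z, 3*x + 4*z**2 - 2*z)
8*z - 5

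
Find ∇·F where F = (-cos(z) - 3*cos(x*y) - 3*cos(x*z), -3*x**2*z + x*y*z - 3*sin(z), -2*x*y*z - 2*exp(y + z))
-2*x*y + x*z + 3*y*sin(x*y) + 3*z*sin(x*z) - 2*exp(y + z)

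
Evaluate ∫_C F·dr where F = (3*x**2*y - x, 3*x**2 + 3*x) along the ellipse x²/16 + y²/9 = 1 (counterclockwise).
-108*pi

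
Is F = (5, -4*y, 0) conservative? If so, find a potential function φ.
Yes, F is conservative. φ = 5*x - 2*y**2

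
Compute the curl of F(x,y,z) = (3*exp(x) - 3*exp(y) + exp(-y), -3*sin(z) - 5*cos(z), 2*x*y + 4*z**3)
(2*x - 5*sin(z) + 3*cos(z), -2*y, 3*exp(y) + exp(-y))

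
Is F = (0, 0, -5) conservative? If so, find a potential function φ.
Yes, F is conservative. φ = -5*z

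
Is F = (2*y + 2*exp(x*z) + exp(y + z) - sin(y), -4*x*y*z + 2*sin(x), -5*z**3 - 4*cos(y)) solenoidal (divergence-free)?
No, ∇·F = z*(-4*x - 15*z + 2*exp(x*z))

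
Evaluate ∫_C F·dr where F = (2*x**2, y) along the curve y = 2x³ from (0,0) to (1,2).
8/3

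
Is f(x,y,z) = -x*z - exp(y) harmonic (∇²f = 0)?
No, ∇²f = -exp(y)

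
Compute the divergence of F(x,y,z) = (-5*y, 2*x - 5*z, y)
0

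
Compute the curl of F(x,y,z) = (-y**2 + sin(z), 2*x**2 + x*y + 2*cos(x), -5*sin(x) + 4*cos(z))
(0, 5*cos(x) + cos(z), 4*x + 3*y - 2*sin(x))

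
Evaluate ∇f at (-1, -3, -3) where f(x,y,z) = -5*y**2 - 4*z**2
(0, 30, 24)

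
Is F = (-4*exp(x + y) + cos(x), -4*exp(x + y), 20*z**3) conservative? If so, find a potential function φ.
Yes, F is conservative. φ = 5*z**4 - 4*exp(x + y) + sin(x)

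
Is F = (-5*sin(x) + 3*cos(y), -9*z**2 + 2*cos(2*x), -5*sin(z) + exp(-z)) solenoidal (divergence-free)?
No, ∇·F = -5*cos(x) - 5*cos(z) - exp(-z)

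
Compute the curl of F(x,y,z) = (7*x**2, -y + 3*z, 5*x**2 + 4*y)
(1, -10*x, 0)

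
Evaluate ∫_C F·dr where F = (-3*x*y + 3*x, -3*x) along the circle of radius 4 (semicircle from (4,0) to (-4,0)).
-24*pi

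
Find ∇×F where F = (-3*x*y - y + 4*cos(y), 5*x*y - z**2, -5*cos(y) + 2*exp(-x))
(2*z + 5*sin(y), 2*exp(-x), 3*x + 5*y + 4*sin(y) + 1)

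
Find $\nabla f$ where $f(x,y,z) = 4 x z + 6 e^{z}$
(4*z, 0, 4*x + 6*exp(z))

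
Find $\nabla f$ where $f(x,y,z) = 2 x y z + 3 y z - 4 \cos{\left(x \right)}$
(2*y*z + 4*sin(x), z*(2*x + 3), y*(2*x + 3))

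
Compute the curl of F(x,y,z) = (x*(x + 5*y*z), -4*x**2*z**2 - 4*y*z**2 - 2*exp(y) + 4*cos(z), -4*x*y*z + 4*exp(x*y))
(8*x**2*z - 4*x*z + 4*x*exp(x*y) + 8*y*z + 4*sin(z), y*(5*x + 4*z - 4*exp(x*y)), x*z*(-8*z - 5))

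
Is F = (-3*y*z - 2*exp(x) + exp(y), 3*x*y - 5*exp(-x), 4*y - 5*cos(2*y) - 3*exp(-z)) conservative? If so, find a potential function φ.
No, ∇×F = (10*sin(2*y) + 4, -3*y, 3*y + 3*z - exp(y) + 5*exp(-x)) ≠ 0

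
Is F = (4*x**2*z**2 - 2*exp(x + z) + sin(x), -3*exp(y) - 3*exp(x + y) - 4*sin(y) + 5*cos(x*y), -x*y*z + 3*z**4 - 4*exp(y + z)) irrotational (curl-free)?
No, ∇×F = (-x*z - 4*exp(y + z), 8*x**2*z + y*z - 2*exp(x + z), -5*y*sin(x*y) - 3*exp(x + y))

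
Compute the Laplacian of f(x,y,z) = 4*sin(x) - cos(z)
-4*sin(x) + cos(z)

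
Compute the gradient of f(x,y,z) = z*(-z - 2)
(0, 0, -2*z - 2)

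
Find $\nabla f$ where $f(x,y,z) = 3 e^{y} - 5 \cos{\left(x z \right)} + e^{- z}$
(5*z*sin(x*z), 3*exp(y), 5*x*sin(x*z) - exp(-z))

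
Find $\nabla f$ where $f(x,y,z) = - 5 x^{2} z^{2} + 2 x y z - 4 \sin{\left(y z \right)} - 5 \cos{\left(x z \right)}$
(z*(-10*x*z + 2*y + 5*sin(x*z)), 2*z*(x - 2*cos(y*z)), -10*x**2*z + 2*x*y + 5*x*sin(x*z) - 4*y*cos(y*z))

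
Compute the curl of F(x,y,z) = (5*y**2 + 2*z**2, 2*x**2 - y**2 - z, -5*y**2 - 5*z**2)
(1 - 10*y, 4*z, 4*x - 10*y)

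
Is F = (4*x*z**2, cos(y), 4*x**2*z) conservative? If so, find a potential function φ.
Yes, F is conservative. φ = 2*x**2*z**2 + sin(y)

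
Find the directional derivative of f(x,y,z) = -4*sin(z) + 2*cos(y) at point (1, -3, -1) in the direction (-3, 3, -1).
2*sqrt(19)*(3*sin(3) + 2*cos(1))/19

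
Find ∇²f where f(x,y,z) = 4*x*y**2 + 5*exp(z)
8*x + 5*exp(z)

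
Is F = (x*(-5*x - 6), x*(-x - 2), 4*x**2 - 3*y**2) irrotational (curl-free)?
No, ∇×F = (-6*y, -8*x, -2*x - 2)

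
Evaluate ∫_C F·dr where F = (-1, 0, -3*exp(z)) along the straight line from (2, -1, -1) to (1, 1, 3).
-3*exp(3) + 1 + 3*exp(-1)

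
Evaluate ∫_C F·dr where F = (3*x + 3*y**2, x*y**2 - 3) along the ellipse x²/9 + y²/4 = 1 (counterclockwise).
6*pi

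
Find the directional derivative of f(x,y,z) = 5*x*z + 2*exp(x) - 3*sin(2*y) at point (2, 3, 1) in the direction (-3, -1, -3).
3*sqrt(19)*(-15 - 2*exp(2) + 2*cos(6))/19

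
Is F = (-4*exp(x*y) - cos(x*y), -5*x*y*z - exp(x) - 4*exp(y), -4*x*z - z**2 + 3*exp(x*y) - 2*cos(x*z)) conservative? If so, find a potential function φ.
No, ∇×F = (x*(5*y + 3*exp(x*y)), -3*y*exp(x*y) - 2*z*sin(x*z) + 4*z, 4*x*exp(x*y) - x*sin(x*y) - 5*y*z - exp(x)) ≠ 0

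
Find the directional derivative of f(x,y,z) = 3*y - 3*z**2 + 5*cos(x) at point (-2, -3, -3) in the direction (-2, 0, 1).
sqrt(5)*(18/5 - 2*sin(2))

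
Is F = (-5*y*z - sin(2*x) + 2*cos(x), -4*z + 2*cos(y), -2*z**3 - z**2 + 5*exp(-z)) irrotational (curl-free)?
No, ∇×F = (4, -5*y, 5*z)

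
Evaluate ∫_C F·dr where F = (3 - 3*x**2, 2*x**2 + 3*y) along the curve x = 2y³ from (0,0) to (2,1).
9/14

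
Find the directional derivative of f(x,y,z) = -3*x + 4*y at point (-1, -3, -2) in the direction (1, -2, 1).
-11*sqrt(6)/6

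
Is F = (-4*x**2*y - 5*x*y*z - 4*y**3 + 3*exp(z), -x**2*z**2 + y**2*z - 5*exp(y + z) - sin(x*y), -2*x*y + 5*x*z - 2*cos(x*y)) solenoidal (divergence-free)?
No, ∇·F = -8*x*y - x*cos(x*y) + 5*x - 3*y*z - 5*exp(y + z)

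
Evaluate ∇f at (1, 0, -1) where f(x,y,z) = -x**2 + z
(-2, 0, 1)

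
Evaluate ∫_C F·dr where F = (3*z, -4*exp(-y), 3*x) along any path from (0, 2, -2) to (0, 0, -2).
4 - 4*exp(-2)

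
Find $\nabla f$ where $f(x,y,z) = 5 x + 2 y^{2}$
(5, 4*y, 0)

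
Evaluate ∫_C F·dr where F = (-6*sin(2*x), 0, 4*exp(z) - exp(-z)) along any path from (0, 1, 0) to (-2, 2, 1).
-8 + 3*cos(4) + exp(-1) + 4*E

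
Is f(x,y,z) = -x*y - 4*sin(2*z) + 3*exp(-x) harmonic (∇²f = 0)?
No, ∇²f = 16*sin(2*z) + 3*exp(-x)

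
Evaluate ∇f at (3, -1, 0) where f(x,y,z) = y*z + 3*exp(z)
(0, 0, 2)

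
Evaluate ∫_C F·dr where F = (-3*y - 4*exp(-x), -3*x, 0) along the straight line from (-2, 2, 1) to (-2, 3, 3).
6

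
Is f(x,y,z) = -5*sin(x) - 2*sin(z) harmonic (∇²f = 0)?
No, ∇²f = 5*sin(x) + 2*sin(z)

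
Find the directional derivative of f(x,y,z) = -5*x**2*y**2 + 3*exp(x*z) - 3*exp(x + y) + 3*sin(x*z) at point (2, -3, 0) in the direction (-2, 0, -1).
6*sqrt(5)*(1 + 58*E)*exp(-1)/5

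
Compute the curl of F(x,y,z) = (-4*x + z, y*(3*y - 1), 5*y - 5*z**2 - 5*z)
(5, 1, 0)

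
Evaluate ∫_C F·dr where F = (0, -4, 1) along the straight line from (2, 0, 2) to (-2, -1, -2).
0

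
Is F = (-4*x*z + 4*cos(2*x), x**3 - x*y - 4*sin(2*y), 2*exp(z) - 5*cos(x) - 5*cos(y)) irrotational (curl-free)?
No, ∇×F = (5*sin(y), -4*x - 5*sin(x), 3*x**2 - y)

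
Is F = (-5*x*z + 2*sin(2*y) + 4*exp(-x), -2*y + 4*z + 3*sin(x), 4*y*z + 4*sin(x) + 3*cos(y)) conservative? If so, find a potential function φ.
No, ∇×F = (4*z - 3*sin(y) - 4, -5*x - 4*cos(x), 3*cos(x) - 4*cos(2*y)) ≠ 0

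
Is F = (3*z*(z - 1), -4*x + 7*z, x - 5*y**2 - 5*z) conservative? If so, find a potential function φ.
No, ∇×F = (-10*y - 7, 6*z - 4, -4) ≠ 0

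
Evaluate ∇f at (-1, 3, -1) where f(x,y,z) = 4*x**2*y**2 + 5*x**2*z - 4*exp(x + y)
(-62 - 4*exp(2), 24 - 4*exp(2), 5)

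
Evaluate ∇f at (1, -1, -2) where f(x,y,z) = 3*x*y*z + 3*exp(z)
(6, -6, -3 + 3*exp(-2))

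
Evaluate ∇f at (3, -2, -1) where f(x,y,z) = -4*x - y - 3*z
(-4, -1, -3)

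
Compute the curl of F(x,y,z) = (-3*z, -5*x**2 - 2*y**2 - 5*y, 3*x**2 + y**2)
(2*y, -6*x - 3, -10*x)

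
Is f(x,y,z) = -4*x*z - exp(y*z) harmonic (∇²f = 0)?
No, ∇²f = (-y**2 - z**2)*exp(y*z)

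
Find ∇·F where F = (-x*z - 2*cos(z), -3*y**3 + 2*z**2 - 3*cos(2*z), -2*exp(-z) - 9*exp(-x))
-9*y**2 - z + 2*exp(-z)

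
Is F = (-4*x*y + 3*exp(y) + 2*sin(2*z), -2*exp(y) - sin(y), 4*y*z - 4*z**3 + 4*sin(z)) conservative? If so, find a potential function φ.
No, ∇×F = (4*z, 4*cos(2*z), 4*x - 3*exp(y)) ≠ 0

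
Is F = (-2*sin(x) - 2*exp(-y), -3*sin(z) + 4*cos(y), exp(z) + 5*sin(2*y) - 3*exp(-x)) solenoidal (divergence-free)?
No, ∇·F = exp(z) - 4*sin(y) - 2*cos(x)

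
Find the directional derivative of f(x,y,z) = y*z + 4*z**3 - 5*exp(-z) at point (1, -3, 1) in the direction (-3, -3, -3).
5*sqrt(3)*(-2*E - 1)*exp(-1)/3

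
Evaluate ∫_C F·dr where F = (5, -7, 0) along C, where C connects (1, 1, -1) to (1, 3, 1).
-14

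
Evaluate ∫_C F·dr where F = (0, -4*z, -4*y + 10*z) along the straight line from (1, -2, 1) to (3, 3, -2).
31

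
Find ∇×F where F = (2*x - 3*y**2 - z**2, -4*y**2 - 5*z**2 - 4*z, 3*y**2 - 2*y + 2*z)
(6*y + 10*z + 2, -2*z, 6*y)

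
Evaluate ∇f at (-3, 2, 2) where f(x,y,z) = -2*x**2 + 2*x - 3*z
(14, 0, -3)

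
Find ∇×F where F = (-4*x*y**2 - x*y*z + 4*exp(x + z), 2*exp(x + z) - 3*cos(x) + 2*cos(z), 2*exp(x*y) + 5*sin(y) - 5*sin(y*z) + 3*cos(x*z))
(2*x*exp(x*y) - 5*z*cos(y*z) - 2*exp(x + z) + 2*sin(z) + 5*cos(y), -x*y - 2*y*exp(x*y) + 3*z*sin(x*z) + 4*exp(x + z), 8*x*y + x*z + 2*exp(x + z) + 3*sin(x))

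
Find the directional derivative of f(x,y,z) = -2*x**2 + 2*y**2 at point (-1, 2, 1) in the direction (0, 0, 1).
0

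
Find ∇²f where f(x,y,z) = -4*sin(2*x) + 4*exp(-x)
16*sin(2*x) + 4*exp(-x)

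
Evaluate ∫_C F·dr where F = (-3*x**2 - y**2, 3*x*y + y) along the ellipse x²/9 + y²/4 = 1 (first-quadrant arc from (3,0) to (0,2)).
49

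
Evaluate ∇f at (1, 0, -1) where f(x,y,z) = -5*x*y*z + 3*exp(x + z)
(3, 5, 3)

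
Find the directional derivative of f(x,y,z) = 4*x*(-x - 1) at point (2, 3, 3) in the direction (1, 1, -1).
-20*sqrt(3)/3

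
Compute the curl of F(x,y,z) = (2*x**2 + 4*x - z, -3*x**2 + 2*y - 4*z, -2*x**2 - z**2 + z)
(4, 4*x - 1, -6*x)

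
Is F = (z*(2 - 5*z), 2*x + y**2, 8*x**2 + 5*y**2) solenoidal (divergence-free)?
No, ∇·F = 2*y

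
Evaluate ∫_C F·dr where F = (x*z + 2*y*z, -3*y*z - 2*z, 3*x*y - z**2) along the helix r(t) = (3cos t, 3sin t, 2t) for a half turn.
-9*pi**2 - 8*pi**3/3 + 24 + 18*pi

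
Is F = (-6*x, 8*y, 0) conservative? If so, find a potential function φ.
Yes, F is conservative. φ = -3*x**2 + 4*y**2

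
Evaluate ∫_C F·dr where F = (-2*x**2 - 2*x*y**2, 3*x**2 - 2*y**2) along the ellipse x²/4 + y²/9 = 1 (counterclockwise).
0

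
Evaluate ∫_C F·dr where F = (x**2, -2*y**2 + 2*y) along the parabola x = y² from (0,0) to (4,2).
20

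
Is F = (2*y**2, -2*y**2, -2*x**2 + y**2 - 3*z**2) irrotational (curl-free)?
No, ∇×F = (2*y, 4*x, -4*y)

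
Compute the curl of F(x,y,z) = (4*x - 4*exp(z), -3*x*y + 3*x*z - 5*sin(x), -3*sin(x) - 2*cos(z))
(-3*x, -4*exp(z) + 3*cos(x), -3*y + 3*z - 5*cos(x))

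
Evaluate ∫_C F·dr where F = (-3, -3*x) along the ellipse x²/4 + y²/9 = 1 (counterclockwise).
-18*pi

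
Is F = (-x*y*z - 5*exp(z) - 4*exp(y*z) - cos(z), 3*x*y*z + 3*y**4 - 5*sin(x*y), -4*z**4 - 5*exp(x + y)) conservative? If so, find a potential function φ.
No, ∇×F = (-3*x*y - 5*exp(x + y), -x*y - 4*y*exp(y*z) - 5*exp(z) + 5*exp(x + y) + sin(z), x*z + 3*y*z - 5*y*cos(x*y) + 4*z*exp(y*z)) ≠ 0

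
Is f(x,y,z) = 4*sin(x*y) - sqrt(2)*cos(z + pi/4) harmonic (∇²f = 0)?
No, ∇²f = -4*x**2*sin(x*y) - 4*y**2*sin(x*y) + sqrt(2)*cos(z + pi/4)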